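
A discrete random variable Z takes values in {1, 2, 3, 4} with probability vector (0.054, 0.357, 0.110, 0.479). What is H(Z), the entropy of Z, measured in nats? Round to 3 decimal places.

1.121 nats

H(Z) = −Σ p·ln p.
  −(0.054)·ln(0.054) = 0.1576
  −(0.357)·ln(0.357) = 0.3677
  −(0.110)·ln(0.110) = 0.2428
  −(0.479)·ln(0.479) = 0.3526
Sum: 0.1576 + 0.3677 + 0.2428 + 0.3526 = 1.121 nats.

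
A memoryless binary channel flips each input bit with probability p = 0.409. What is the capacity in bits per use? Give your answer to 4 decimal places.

0.0240 bits

Binary symmetric channel: C = 1 − h₂(ε) where h₂ is the binary entropy function.
h₂(0.409) = −0.409·log₂0.409 − 0.591·log₂0.591 = 0.9760.
C = 1 − 0.9760 = 0.0240 bits per channel use.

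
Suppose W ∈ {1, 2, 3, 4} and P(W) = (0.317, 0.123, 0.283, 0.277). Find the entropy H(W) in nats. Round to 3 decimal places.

1.335 nats

H(W) = −Σ p·ln p.
  −(0.317)·ln(0.317) = 0.3642
  −(0.123)·ln(0.123) = 0.2578
  −(0.283)·ln(0.283) = 0.3572
  −(0.277)·ln(0.277) = 0.3556
Sum: 0.3642 + 0.2578 + 0.3572 + 0.3556 = 1.335 nats.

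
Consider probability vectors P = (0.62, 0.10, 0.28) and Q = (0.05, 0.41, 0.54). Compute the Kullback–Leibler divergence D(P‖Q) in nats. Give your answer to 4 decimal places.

D(P‖Q) = Σ p·ln(p/q).
  0.62·ln(0.62/0.05) = 1.56097
  0.10·ln(0.10/0.41) = -0.14110
  0.28·ln(0.28/0.54) = -0.18390
D(P‖Q) = 1.2360 nats.

1.2360 nats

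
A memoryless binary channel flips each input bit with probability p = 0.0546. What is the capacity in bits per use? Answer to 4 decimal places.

0.6944 bits

Binary symmetric channel: C = 1 − h₂(ε) where h₂ is the binary entropy function.
h₂(0.0546) = −0.0546·log₂0.0546 − 0.9454·log₂0.9454 = 0.3056.
C = 1 − 0.3056 = 0.6944 bits per channel use.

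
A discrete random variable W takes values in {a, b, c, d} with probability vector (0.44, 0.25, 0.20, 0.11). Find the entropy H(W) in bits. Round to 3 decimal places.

H(W) = −Σ p·log₂ p.
  −(0.44)·log₂(0.44) = 0.5211
  −(0.25)·log₂(0.25) = 0.5000
  −(0.20)·log₂(0.20) = 0.4644
  −(0.11)·log₂(0.11) = 0.3503
Sum: 0.5211 + 0.5000 + 0.4644 + 0.3503 = 1.836 bits.

1.836 bits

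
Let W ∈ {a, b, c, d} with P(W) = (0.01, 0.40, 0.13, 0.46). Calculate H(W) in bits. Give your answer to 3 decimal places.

H(W) = −Σ p·log₂ p.
  −(0.01)·log₂(0.01) = 0.0664
  −(0.40)·log₂(0.40) = 0.5288
  −(0.13)·log₂(0.13) = 0.3826
  −(0.46)·log₂(0.46) = 0.5153
Sum: 0.0664 + 0.5288 + 0.3826 + 0.5153 = 1.493 bits.

1.493 bits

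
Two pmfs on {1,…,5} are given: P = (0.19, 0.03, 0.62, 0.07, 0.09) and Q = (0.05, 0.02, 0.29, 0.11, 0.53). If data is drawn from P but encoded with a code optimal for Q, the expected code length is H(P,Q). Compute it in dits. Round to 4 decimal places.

H(P,Q) = −Σ p·log₁₀ q.
  −0.19·log₁₀(0.05) = 0.24720
  −0.03·log₁₀(0.02) = 0.05097
  −0.62·log₁₀(0.29) = 0.33331
  −0.07·log₁₀(0.11) = 0.06710
  −0.09·log₁₀(0.53) = 0.02482
H(P,Q) = 0.7234 dits.

0.7234 dits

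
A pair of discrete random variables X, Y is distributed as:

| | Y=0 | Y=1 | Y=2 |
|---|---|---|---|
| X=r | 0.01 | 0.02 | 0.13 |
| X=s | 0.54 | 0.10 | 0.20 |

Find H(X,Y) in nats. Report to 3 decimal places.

H(X,Y) = −Σ p(x,y)·ln p(x,y) over all 6 cells.
  cell (r,0): −0.01·ln0.01 = 0.0461
  cell (r,1): −0.02·ln0.02 = 0.0782
  cell (r,2): −0.13·ln0.13 = 0.2652
  cell (s,0): −0.54·ln0.54 = 0.3327
  cell (s,1): −0.10·ln0.10 = 0.2303
  cell (s,2): −0.20·ln0.20 = 0.3219
Sum = 1.274 nats.

1.274 nats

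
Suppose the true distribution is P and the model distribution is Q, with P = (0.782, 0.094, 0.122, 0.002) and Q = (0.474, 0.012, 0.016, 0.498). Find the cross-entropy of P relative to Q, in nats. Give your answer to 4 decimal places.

H(P,Q) = −Σ p·ln q.
  −0.782·ln(0.474) = 0.58380
  −0.094·ln(0.012) = 0.41575
  −0.122·ln(0.016) = 0.50449
  −0.002·ln(0.498) = 0.00139
H(P,Q) = 1.5054 nats.

1.5054 nats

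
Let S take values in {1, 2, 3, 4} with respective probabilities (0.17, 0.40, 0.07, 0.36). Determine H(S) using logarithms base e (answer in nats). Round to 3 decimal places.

1.222 nats

H(S) = −Σ p·ln p.
  −(0.17)·ln(0.17) = 0.3012
  −(0.40)·ln(0.40) = 0.3665
  −(0.07)·ln(0.07) = 0.1861
  −(0.36)·ln(0.36) = 0.3678
Sum: 0.3012 + 0.3665 + 0.1861 + 0.3678 = 1.222 nats.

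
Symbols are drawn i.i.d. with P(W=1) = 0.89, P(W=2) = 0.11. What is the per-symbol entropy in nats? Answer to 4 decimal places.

0.3465 nats

H(W) = −Σ p·ln p.
  −(0.89)·ln(0.89) = 0.10372
  −(0.11)·ln(0.11) = 0.24280
Sum: 0.10372 + 0.24280 = 0.3465 nats.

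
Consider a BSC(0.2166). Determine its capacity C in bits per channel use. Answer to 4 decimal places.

0.2461 bits

Binary symmetric channel: C = 1 − h₂(ε) where h₂ is the binary entropy function.
h₂(0.2166) = −0.2166·log₂0.2166 − 0.7834·log₂0.7834 = 0.7539.
C = 1 − 0.7539 = 0.2461 bits per channel use.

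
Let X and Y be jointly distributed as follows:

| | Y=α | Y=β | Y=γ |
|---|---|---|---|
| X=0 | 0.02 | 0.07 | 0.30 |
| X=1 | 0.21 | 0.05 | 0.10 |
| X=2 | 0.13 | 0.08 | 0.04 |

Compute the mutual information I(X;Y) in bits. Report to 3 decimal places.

0.293 bits

Marginals: p(X) = (0.3900, 0.3600, 0.2500), p(Y) = (0.3600, 0.2000, 0.4400).
I(X;Y) = H(X) + H(Y) − H(X,Y).
H(X) = 1.5604, H(Y) = 1.5161, H(X,Y) = 2.7835.
I(X;Y) = 1.5604 + 1.5161 − 2.7835 = 0.293 bits.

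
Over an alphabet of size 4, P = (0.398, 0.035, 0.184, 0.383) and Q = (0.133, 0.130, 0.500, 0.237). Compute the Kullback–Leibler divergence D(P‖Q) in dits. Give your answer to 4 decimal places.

0.1695 dits

D(P‖Q) = Σ p·log₁₀(p/q).
  0.398·log₁₀(0.398/0.133) = 0.18946
  0.035·log₁₀(0.035/0.130) = -0.01995
  0.184·log₁₀(0.184/0.500) = -0.07988
  0.383·log₁₀(0.383/0.237) = 0.07984
D(P‖Q) = 0.1695 dits.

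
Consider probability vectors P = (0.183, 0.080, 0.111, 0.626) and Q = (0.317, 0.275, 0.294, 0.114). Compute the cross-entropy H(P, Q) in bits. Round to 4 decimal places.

H(P,Q) = −Σ p·log₂ q.
  −0.183·log₂(0.317) = 0.30331
  −0.080·log₂(0.275) = 0.14900
  −0.111·log₂(0.294) = 0.19604
  −0.626·log₂(0.114) = 1.96119
H(P,Q) = 2.6095 bits.

2.6095 bits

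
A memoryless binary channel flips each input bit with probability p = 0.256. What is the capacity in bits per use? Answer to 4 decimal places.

Binary symmetric channel: C = 1 − h₂(ε) where h₂ is the binary entropy function.
h₂(0.256) = −0.256·log₂0.256 − 0.744·log₂0.744 = 0.8207.
C = 1 − 0.8207 = 0.1793 bits per channel use.

0.1793 bits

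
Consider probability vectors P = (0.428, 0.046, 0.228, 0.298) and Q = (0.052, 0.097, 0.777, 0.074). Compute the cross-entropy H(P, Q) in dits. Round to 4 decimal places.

H(P,Q) = −Σ p·log₁₀ q.
  −0.428·log₁₀(0.052) = 0.54955
  −0.046·log₁₀(0.097) = 0.04661
  −0.228·log₁₀(0.777) = 0.02498
  −0.298·log₁₀(0.074) = 0.33697
H(P,Q) = 0.9581 dits.

0.9581 dits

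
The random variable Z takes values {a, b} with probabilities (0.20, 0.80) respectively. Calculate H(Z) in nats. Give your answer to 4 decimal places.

H(Z) = −Σ p·ln p.
  −(0.20)·ln(0.20) = 0.32189
  −(0.80)·ln(0.80) = 0.17851
Sum: 0.32189 + 0.17851 = 0.5004 nats.

0.5004 nats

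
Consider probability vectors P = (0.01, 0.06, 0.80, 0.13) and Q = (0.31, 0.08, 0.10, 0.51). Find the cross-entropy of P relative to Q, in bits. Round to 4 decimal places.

3.0194 bits

H(P,Q) = −Σ p·log₂ q.
  −0.01·log₂(0.31) = 0.01690
  −0.06·log₂(0.08) = 0.21863
  −0.80·log₂(0.10) = 2.65754
  −0.13·log₂(0.51) = 0.12629
H(P,Q) = 3.0194 bits.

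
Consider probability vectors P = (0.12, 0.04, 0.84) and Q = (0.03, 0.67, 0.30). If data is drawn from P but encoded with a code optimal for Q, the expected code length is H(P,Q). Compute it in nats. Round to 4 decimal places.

1.4481 nats

H(P,Q) = −Σ p·ln q.
  −0.12·ln(0.03) = 0.42079
  −0.04·ln(0.67) = 0.01602
  −0.84·ln(0.30) = 1.01134
H(P,Q) = 1.4481 nats.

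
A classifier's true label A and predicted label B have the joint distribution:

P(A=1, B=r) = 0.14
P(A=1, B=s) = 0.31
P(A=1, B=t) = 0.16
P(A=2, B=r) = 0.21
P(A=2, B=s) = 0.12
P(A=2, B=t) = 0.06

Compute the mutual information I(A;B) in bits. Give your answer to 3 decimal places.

0.072 bits

Marginals: p(A) = (0.6100, 0.3900), p(B) = (0.3500, 0.4300, 0.2200).
I(A;B) = Σ p(x,y)·log₂[p(x,y)/(p(x)p(y))].
  (1,r): 0.14·log₂(0.6557) = -0.0852
  (1,s): 0.31·log₂(1.1819) = 0.0747
  (1,t): 0.16·log₂(1.1923) = 0.0406
  (2,r): 0.21·log₂(1.5385) = 0.1305
  (2,s): 0.12·log₂(0.7156) = -0.0579
  (2,t): 0.06·log₂(0.6993) = -0.0310
Sum = 0.072 bits.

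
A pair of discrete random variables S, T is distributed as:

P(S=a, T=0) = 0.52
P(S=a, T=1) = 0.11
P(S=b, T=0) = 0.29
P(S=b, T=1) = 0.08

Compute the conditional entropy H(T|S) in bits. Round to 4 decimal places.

0.6996 bits

Marginals: p(S) = (0.6300, 0.3700), p(T) = (0.8100, 0.1900).
H(T|S) = Σ p(S) · H(T|S=·).
  S=a: p=0.6300, H(T|S=a) = 0.6681
  S=b: p=0.3700, H(T|S=b) = 0.7532
Weighted sum = 0.6996 bits.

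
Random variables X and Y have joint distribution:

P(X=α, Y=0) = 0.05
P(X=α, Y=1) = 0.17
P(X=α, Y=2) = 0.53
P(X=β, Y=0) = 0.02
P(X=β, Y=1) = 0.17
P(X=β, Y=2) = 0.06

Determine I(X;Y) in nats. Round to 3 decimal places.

Marginals: p(X) = (0.7500, 0.2500), p(Y) = (0.0700, 0.3400, 0.5900).
I(X;Y) = H(X) + H(Y) − H(X,Y).
H(X) = 0.5623, H(Y) = 0.8642, H(X,Y) = 1.3358.
I(X;Y) = 0.5623 + 0.8642 − 1.3358 = 0.091 nats.

0.091 nats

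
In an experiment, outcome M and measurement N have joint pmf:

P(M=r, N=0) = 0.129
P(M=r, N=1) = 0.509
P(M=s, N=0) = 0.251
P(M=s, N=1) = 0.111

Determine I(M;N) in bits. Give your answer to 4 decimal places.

0.1728 bits

Marginals: p(M) = (0.6380, 0.3620), p(N) = (0.3800, 0.6200).
I(M;N) = Σ p(x,y)·log₂[p(x,y)/(p(x)p(y))].
  (r,0): 0.129·log₂(0.5321) = -0.11742
  (r,1): 0.509·log₂(1.2868) = 0.18516
  (s,0): 0.251·log₂(1.8247) = 0.21777
  (s,1): 0.111·log₂(0.4946) = -0.11275
Sum = 0.1728 bits.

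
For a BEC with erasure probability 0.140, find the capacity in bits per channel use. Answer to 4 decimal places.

0.8600 bits

Binary erasure channel: capacity C = 1 − ε.
C = 1 − 0.140 = 0.8600 bits per channel use.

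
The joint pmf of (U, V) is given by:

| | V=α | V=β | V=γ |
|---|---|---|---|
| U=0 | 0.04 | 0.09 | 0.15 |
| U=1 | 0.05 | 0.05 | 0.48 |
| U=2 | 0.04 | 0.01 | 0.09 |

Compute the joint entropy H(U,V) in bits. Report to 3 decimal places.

H(U,V) = −Σ p(x,y)·log₂ p(x,y) over all 9 cells.
  cell (0,α): −0.04·log₂0.04 = 0.1858
  cell (0,β): −0.09·log₂0.09 = 0.3127
  cell (0,γ): −0.15·log₂0.15 = 0.4105
  cell (1,α): −0.05·log₂0.05 = 0.2161
  cell (1,β): −0.05·log₂0.05 = 0.2161
  cell (1,γ): −0.48·log₂0.48 = 0.5083
  cell (2,α): −0.04·log₂0.04 = 0.1858
  cell (2,β): −0.01·log₂0.01 = 0.0664
  cell (2,γ): −0.09·log₂0.09 = 0.3127
Sum = 2.414 bits.

2.414 bits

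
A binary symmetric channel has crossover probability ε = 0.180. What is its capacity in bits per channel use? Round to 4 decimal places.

0.3199 bits

Binary symmetric channel: C = 1 − h₂(ε) where h₂ is the binary entropy function.
h₂(0.180) = −0.180·log₂0.180 − 0.820·log₂0.820 = 0.6801.
C = 1 − 0.6801 = 0.3199 bits per channel use.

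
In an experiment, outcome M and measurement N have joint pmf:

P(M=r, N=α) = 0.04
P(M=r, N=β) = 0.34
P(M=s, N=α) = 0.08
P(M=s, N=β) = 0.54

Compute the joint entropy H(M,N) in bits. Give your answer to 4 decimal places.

H(M,N) = −Σ p(x,y)·log₂ p(x,y) over all 4 cells.
  cell (r,α): −0.04·log₂0.04 = 0.18575
  cell (r,β): −0.34·log₂0.34 = 0.52917
  cell (s,α): −0.08·log₂0.08 = 0.29151
  cell (s,β): −0.54·log₂0.54 = 0.48004
Sum = 1.4865 bits.

1.4865 bits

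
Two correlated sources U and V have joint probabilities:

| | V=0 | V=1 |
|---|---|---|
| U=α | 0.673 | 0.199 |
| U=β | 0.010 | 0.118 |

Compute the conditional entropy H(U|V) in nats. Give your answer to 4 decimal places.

Chain rule: H(U|V) = H(U,V) − H(V).
Marginals: p(U) = (0.8720, 0.1280), p(V) = (0.6830, 0.3170).
H(U,V) = 0.8860 nats; H(V) = 0.6246 nats.
H(U|V) = 0.8860 − 0.6246 = 0.2614 nats.

0.2614 nats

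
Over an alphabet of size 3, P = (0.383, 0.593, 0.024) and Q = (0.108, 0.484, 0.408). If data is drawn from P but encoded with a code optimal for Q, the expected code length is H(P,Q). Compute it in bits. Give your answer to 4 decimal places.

H(P,Q) = −Σ p·log₂ q.
  −0.383·log₂(0.108) = 1.22977
  −0.593·log₂(0.484) = 0.62082
  −0.024·log₂(0.408) = 0.03104
H(P,Q) = 1.8816 bits.

1.8816 bits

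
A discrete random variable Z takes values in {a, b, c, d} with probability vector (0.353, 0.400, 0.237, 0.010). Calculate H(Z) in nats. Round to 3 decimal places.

1.121 nats

H(Z) = −Σ p·ln p.
  −(0.353)·ln(0.353) = 0.3676
  −(0.400)·ln(0.400) = 0.3665
  −(0.237)·ln(0.237) = 0.3412
  −(0.010)·ln(0.010) = 0.0461
Sum: 0.3676 + 0.3665 + 0.3412 + 0.0461 = 1.121 nats.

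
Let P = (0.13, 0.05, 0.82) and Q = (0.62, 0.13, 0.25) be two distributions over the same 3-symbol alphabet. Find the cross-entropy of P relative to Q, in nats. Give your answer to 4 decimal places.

H(P,Q) = −Σ p·ln q.
  −0.13·ln(0.62) = 0.06214
  −0.05·ln(0.13) = 0.10201
  −0.82·ln(0.25) = 1.13676
H(P,Q) = 1.3009 nats.

1.3009 nats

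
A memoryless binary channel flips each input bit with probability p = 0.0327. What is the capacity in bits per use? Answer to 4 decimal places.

Binary symmetric channel: C = 1 − h₂(ε) where h₂ is the binary entropy function.
h₂(0.0327) = −0.0327·log₂0.0327 − 0.9673·log₂0.9673 = 0.2078.
C = 1 − 0.2078 = 0.7922 bits per channel use.

0.7922 bits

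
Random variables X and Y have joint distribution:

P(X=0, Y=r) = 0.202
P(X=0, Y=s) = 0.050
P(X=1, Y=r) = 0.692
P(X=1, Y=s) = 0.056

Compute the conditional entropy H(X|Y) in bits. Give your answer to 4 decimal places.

Marginals: p(X) = (0.2520, 0.7480), p(Y) = (0.8940, 0.1060).
H(X|Y) = Σ p(Y) · H(X|Y=·).
  Y=r: p=0.8940, H(X|Y=r) = 0.7709
  Y=s: p=0.1060, H(X|Y=s) = 0.9977
Weighted sum = 0.7949 bits.

0.7949 bits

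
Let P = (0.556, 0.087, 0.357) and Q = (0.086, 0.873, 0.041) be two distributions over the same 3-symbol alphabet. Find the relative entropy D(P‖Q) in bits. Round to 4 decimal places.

D(P‖Q) = Σ p·log₂(p/q).
  0.556·log₂(0.556/0.086) = 1.49713
  0.087·log₂(0.087/0.873) = -0.28944
  0.357·log₂(0.357/0.041) = 1.11464
D(P‖Q) = 2.3223 bits.

2.3223 bits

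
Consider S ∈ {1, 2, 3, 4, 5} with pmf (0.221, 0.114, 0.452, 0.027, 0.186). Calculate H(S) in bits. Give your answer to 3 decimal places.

1.948 bits

H(S) = −Σ p·log₂ p.
  −(0.221)·log₂(0.221) = 0.4813
  −(0.114)·log₂(0.114) = 0.3571
  −(0.452)·log₂(0.452) = 0.5178
  −(0.027)·log₂(0.027) = 0.1407
  −(0.186)·log₂(0.186) = 0.4514
Sum: 0.4813 + 0.3571 + 0.5178 + 0.1407 + 0.4514 = 1.948 bits.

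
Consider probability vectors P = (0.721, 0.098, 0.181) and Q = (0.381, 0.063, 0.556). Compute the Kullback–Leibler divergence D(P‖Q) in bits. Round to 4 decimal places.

D(P‖Q) = Σ p·log₂(p/q).
  0.721·log₂(0.721/0.381) = 0.66347
  0.098·log₂(0.098/0.063) = 0.06247
  0.181·log₂(0.181/0.556) = -0.29306
D(P‖Q) = 0.4329 bits.

0.4329 bits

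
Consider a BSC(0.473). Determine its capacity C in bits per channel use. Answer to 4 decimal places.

Binary symmetric channel: C = 1 − h₂(ε) where h₂ is the binary entropy function.
h₂(0.473) = −0.473·log₂0.473 − 0.527·log₂0.527 = 0.9979.
C = 1 − 0.9979 = 0.0021 bits per channel use.

0.0021 bits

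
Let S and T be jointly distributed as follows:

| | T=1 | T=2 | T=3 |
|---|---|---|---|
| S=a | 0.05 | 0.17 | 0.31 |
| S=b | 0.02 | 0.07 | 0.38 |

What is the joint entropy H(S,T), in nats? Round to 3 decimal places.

H(S,T) = −Σ p(x,y)·ln p(x,y) over all 6 cells.
  cell (a,1): −0.05·ln0.05 = 0.1498
  cell (a,2): −0.17·ln0.17 = 0.3012
  cell (a,3): −0.31·ln0.31 = 0.3631
  cell (b,1): −0.02·ln0.02 = 0.0782
  cell (b,2): −0.07·ln0.07 = 0.1861
  cell (b,3): −0.38·ln0.38 = 0.3677
Sum = 1.446 nats.

1.446 nats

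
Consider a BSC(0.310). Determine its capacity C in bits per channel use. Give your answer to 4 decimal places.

Binary symmetric channel: C = 1 − h₂(ε) where h₂ is the binary entropy function.
h₂(0.310) = −0.310·log₂0.310 − 0.690·log₂0.690 = 0.8932.
C = 1 − 0.8932 = 0.1068 bits per channel use.

0.1068 bits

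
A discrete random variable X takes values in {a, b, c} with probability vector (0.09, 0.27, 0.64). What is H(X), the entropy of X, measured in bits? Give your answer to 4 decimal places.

H(X) = −Σ p·log₂ p.
  −(0.09)·log₂(0.09) = 0.31265
  −(0.27)·log₂(0.27) = 0.51002
  −(0.64)·log₂(0.64) = 0.41207
Sum: 0.31265 + 0.51002 + 0.41207 = 1.2347 bits.

1.2347 bits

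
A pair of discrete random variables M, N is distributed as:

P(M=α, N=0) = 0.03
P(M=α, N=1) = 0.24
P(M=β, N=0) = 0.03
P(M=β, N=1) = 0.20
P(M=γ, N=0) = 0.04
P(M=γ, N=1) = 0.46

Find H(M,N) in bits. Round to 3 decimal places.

H(M,N) = −Σ p(x,y)·log₂ p(x,y) over all 6 cells.
  cell (α,0): −0.03·log₂0.03 = 0.1518
  cell (α,1): −0.24·log₂0.24 = 0.4941
  cell (β,0): −0.03·log₂0.03 = 0.1518
  cell (β,1): −0.20·log₂0.20 = 0.4644
  cell (γ,0): −0.04·log₂0.04 = 0.1858
  cell (γ,1): −0.46·log₂0.46 = 0.5153
Sum = 1.963 bits.

1.963 bits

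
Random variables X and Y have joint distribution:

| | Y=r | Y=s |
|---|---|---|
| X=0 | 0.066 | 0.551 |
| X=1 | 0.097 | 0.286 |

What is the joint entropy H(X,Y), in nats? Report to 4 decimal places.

H(X,Y) = −Σ p(x,y)·ln p(x,y) over all 4 cells.
  cell (0,r): −0.066·ln0.066 = 0.17939
  cell (0,s): −0.551·ln0.551 = 0.32841
  cell (1,r): −0.097·ln0.097 = 0.22631
  cell (1,s): −0.286·ln0.286 = 0.35800
Sum = 1.0921 nats.

1.0921 nats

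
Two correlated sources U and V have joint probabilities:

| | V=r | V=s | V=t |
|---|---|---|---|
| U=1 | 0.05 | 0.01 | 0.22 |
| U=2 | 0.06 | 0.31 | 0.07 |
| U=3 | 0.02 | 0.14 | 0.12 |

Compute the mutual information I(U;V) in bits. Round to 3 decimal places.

Marginals: p(U) = (0.2800, 0.4400, 0.2800), p(V) = (0.1300, 0.4600, 0.4100).
I(U;V) = H(U) + H(V) − H(U,V).
H(U) = 1.5496, H(V) = 1.4254, H(U,V) = 2.6760.
I(U;V) = 1.5496 + 1.4254 − 2.6760 = 0.299 bits.

0.299 bits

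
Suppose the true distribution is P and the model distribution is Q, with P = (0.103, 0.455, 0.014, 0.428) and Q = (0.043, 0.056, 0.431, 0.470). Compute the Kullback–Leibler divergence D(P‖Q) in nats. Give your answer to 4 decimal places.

D(P‖Q) = Σ p·ln(p/q).
  0.103·ln(0.103/0.043) = 0.08997
  0.455·ln(0.455/0.056) = 0.95320
  0.014·ln(0.014/0.431) = -0.04798
  0.428·ln(0.428/0.470) = -0.04006
D(P‖Q) = 0.9551 nats.

0.9551 nats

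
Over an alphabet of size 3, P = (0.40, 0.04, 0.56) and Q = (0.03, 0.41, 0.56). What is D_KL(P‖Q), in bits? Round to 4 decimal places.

1.3605 bits

D(P‖Q) = Σ p·log₂(p/q).
  0.40·log₂(0.40/0.03) = 1.49479
  0.04·log₂(0.04/0.41) = -0.13430
  0.56·log₂(0.56/0.56) = 0.00000
D(P‖Q) = 1.3605 bits.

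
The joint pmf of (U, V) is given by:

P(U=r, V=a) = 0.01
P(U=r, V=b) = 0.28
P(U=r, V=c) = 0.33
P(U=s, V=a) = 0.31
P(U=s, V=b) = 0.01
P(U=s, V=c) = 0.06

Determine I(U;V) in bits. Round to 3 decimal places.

0.590 bits

Marginals: p(U) = (0.6200, 0.3800), p(V) = (0.3200, 0.2900, 0.3900).
I(U;V) = Σ p(x,y)·log₂[p(x,y)/(p(x)p(y))].
  (r,a): 0.01·log₂(0.0504) = -0.0431
  (r,b): 0.28·log₂(1.5573) = 0.1789
  (r,c): 0.33·log₂(1.3648) = 0.1481
  (s,a): 0.31·log₂(2.5493) = 0.4185
  (s,b): 0.01·log₂(0.0907) = -0.0346
  (s,c): 0.06·log₂(0.4049) = -0.0783
Sum = 0.590 bits.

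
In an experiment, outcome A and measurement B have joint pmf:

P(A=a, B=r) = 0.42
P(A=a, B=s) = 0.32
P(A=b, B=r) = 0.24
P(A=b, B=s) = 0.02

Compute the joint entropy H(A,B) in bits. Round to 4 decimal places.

1.6587 bits

H(A,B) = −Σ p(x,y)·log₂ p(x,y) over all 4 cells.
  cell (a,r): −0.42·log₂0.42 = 0.52565
  cell (a,s): −0.32·log₂0.32 = 0.52603
  cell (b,r): −0.24·log₂0.24 = 0.49413
  cell (b,s): −0.02·log₂0.02 = 0.11288
Sum = 1.6587 bits.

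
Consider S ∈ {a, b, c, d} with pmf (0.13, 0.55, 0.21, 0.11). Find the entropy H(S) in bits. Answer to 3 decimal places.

H(S) = −Σ p·log₂ p.
  −(0.13)·log₂(0.13) = 0.3826
  −(0.55)·log₂(0.55) = 0.4744
  −(0.21)·log₂(0.21) = 0.4728
  −(0.11)·log₂(0.11) = 0.3503
Sum: 0.3826 + 0.4744 + 0.4728 + 0.3503 = 1.680 bits.

1.680 bits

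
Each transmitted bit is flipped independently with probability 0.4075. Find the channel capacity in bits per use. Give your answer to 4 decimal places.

Binary symmetric channel: C = 1 − h₂(ε) where h₂ is the binary entropy function.
h₂(0.4075) = −0.4075·log₂0.4075 − 0.5925·log₂0.5925 = 0.9752.
C = 1 − 0.9752 = 0.0248 bits per channel use.

0.0248 bits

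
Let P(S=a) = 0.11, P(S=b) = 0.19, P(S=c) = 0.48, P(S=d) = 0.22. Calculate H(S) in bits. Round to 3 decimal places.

H(S) = −Σ p·log₂ p.
  −(0.11)·log₂(0.11) = 0.3503
  −(0.19)·log₂(0.19) = 0.4552
  −(0.48)·log₂(0.48) = 0.5083
  −(0.22)·log₂(0.22) = 0.4806
Sum: 0.3503 + 0.4552 + 0.5083 + 0.4806 = 1.794 bits.

1.794 bits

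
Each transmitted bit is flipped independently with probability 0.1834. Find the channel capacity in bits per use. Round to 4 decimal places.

0.3125 bits

Binary symmetric channel: C = 1 − h₂(ε) where h₂ is the binary entropy function.
h₂(0.1834) = −0.1834·log₂0.1834 − 0.8166·log₂0.8166 = 0.6875.
C = 1 − 0.6875 = 0.3125 bits per channel use.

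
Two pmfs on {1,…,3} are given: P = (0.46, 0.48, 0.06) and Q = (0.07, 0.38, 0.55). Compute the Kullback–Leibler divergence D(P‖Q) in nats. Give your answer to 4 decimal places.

D(P‖Q) = Σ p·ln(p/q).
  0.46·ln(0.46/0.07) = 0.86606
  0.48·ln(0.48/0.38) = 0.11214
  0.06·ln(0.06/0.55) = -0.13293
D(P‖Q) = 0.8453 nats.

0.8453 nats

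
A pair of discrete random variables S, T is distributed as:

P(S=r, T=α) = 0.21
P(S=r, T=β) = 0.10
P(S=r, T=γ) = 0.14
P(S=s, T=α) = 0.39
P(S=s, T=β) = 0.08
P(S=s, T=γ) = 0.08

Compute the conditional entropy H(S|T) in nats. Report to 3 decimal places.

Chain rule: H(S|T) = H(S,T) − H(T).
Marginals: p(S) = (0.4500, 0.5500), p(T) = (0.6000, 0.1800, 0.2200).
H(S,T) = 1.6046 nats; H(T) = 0.9483 nats.
H(S|T) = 1.6046 − 0.9483 = 0.656 nats.

0.656 nats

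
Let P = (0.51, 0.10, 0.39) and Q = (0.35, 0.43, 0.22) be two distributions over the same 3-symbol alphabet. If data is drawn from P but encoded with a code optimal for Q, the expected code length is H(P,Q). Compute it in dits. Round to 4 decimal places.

0.5256 dits

H(P,Q) = −Σ p·log₁₀ q.
  −0.51·log₁₀(0.35) = 0.23253
  −0.10·log₁₀(0.43) = 0.03665
  −0.39·log₁₀(0.22) = 0.25646
H(P,Q) = 0.5256 dits.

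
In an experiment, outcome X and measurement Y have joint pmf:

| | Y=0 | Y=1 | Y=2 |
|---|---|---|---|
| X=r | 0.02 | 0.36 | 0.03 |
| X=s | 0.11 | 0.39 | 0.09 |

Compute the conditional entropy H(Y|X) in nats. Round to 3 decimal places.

0.701 nats

Marginals: p(X) = (0.4100, 0.5900), p(Y) = (0.1300, 0.7500, 0.1200).
H(Y|X) = Σ p(X) · H(Y|X=·).
  X=r: p=0.4100, H(Y|X=r) = 0.4529
  X=s: p=0.5900, H(Y|X=s) = 0.8736
Weighted sum = 0.701 nats.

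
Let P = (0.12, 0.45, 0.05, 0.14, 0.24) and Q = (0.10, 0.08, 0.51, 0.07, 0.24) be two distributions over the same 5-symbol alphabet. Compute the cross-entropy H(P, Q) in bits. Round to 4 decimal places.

H(P,Q) = −Σ p·log₂ q.
  −0.12·log₂(0.10) = 0.39863
  −0.45·log₂(0.08) = 1.63974
  −0.05·log₂(0.51) = 0.04857
  −0.14·log₂(0.07) = 0.53711
  −0.24·log₂(0.24) = 0.49413
H(P,Q) = 3.1182 bits.

3.1182 bits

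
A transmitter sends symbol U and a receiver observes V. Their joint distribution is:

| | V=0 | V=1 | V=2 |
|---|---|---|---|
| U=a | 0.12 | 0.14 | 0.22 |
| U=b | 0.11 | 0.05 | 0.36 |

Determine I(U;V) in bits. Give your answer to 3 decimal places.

Marginals: p(U) = (0.4800, 0.5200), p(V) = (0.2300, 0.1900, 0.5800).
I(U;V) = Σ p(x,y)·log₂[p(x,y)/(p(x)p(y))].
  (a,0): 0.12·log₂(1.0870) = 0.0144
  (a,1): 0.14·log₂(1.5351) = 0.0866
  (a,2): 0.22·log₂(0.7902) = -0.0747
  (b,0): 0.11·log₂(0.9197) = -0.0133
  (b,1): 0.05·log₂(0.5061) = -0.0491
  (b,2): 0.36·log₂(1.1936) = 0.0919
Sum = 0.056 bits.

0.056 bits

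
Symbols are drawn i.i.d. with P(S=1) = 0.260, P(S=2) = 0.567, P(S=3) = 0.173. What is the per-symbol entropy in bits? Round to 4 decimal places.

H(S) = −Σ p·log₂ p.
  −(0.260)·log₂(0.260) = 0.50529
  −(0.567)·log₂(0.567) = 0.46413
  −(0.173)·log₂(0.173) = 0.43789
Sum: 0.50529 + 0.46413 + 0.43789 = 1.4073 bits.

1.4073 bits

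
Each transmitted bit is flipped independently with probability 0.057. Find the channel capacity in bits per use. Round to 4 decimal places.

Binary symmetric channel: C = 1 − h₂(ε) where h₂ is the binary entropy function.
h₂(0.057) = −0.057·log₂0.057 − 0.943·log₂0.943 = 0.3154.
C = 1 − 0.3154 = 0.6846 bits per channel use.

0.6846 bits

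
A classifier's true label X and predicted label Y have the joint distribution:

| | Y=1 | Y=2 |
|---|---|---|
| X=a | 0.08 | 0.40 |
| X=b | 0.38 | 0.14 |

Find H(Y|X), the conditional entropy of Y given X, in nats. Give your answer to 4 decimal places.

Marginals: p(X) = (0.4800, 0.5200), p(Y) = (0.4600, 0.5400).
H(Y|X) = Σ p(X) · H(Y|X=·).
  X=a: p=0.4800, H(Y|X=a) = 0.4506
  X=b: p=0.5200, H(Y|X=b) = 0.5825
Weighted sum = 0.5192 nats.

0.5192 nats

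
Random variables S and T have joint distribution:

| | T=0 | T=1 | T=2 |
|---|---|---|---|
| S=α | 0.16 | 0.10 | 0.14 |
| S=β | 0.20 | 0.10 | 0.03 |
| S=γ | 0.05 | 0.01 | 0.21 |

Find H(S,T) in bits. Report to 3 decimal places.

2.856 bits

H(S,T) = −Σ p(x,y)·log₂ p(x,y) over all 9 cells.
  cell (α,0): −0.16·log₂0.16 = 0.4230
  cell (α,1): −0.10·log₂0.10 = 0.3322
  cell (α,2): −0.14·log₂0.14 = 0.3971
  cell (β,0): −0.20·log₂0.20 = 0.4644
  cell (β,1): −0.10·log₂0.10 = 0.3322
  cell (β,2): −0.03·log₂0.03 = 0.1518
  cell (γ,0): −0.05·log₂0.05 = 0.2161
  cell (γ,1): −0.01·log₂0.01 = 0.0664
  cell (γ,2): −0.21·log₂0.21 = 0.4728
Sum = 2.856 bits.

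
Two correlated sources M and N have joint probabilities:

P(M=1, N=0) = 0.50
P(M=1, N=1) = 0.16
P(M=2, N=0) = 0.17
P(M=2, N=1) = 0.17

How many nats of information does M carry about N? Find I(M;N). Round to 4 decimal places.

0.0330 nats

Marginals: p(M) = (0.6600, 0.3400), p(N) = (0.6700, 0.3300).
I(M;N) = Σ p(x,y)·ln[p(x,y)/(p(x)p(y))].
  (1,0): 0.50·ln(1.1307) = 0.06142
  (1,1): 0.16·ln(0.7346) = -0.04934
  (2,0): 0.17·ln(0.7463) = -0.04975
  (2,1): 0.17·ln(1.5152) = 0.07064
Sum = 0.0330 nats.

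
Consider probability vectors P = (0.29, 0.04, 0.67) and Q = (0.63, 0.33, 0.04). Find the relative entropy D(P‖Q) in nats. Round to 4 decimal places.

D(P‖Q) = Σ p·ln(p/q).
  0.29·ln(0.29/0.63) = -0.22499
  0.04·ln(0.04/0.33) = -0.08441
  0.67·ln(0.67/0.04) = 1.88833
D(P‖Q) = 1.5789 nats.

1.5789 nats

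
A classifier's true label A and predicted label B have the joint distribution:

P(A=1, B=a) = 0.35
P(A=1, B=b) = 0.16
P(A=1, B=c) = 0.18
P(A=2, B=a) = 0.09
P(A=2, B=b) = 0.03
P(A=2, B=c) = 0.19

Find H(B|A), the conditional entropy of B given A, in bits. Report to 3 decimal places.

1.425 bits

Marginals: p(A) = (0.6900, 0.3100), p(B) = (0.4400, 0.1900, 0.3700).
H(B|A) = Σ p(A) · H(B|A=·).
  A=1: p=0.6900, H(B|A=1) = 1.4914
  A=2: p=0.3100, H(B|A=2) = 1.2769
Weighted sum = 1.425 bits.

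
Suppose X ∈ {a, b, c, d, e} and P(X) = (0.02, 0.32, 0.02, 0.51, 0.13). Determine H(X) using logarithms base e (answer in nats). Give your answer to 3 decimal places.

H(X) = −Σ p·ln p.
  −(0.02)·ln(0.02) = 0.0782
  −(0.32)·ln(0.32) = 0.3646
  −(0.02)·ln(0.02) = 0.0782
  −(0.51)·ln(0.51) = 0.3434
  −(0.13)·ln(0.13) = 0.2652
Sum: 0.0782 + 0.3646 + 0.0782 + 0.3434 + 0.2652 = 1.130 nats.

1.130 nats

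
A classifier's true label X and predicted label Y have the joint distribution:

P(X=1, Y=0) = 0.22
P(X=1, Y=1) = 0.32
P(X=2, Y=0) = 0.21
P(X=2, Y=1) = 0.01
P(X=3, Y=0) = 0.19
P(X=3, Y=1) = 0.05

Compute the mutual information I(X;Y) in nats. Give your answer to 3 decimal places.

Marginals: p(X) = (0.5400, 0.2200, 0.2400), p(Y) = (0.6200, 0.3800).
I(X;Y) = Σ p(x,y)·ln[p(x,y)/(p(x)p(y))].
  (1,0): 0.22·ln(0.6571) = -0.0924
  (1,1): 0.32·ln(1.5595) = 0.1422
  (2,0): 0.21·ln(1.5396) = 0.0906
  (2,1): 0.01·ln(0.1196) = -0.0212
  (3,0): 0.19·ln(1.2769) = 0.0464
  (3,1): 0.05·ln(0.5482) = -0.0301
Sum = 0.136 nats.

0.136 nats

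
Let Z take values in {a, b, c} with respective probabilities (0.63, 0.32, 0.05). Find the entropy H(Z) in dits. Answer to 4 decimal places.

0.3498 dits

H(Z) = −Σ p·log₁₀ p.
  −(0.63)·log₁₀(0.63) = 0.12642
  −(0.32)·log₁₀(0.32) = 0.15835
  −(0.05)·log₁₀(0.05) = 0.06505
Sum: 0.12642 + 0.15835 + 0.06505 = 0.3498 dits.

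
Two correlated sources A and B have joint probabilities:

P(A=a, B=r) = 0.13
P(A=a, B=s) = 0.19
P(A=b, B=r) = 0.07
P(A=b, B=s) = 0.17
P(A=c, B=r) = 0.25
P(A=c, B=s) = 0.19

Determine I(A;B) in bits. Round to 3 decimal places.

Marginals: p(A) = (0.3200, 0.2400, 0.4400), p(B) = (0.4500, 0.5500).
I(A;B) = Σ p(x,y)·log₂[p(x,y)/(p(x)p(y))].
  (a,r): 0.13·log₂(0.9028) = -0.0192
  (a,s): 0.19·log₂(1.0795) = 0.0210
  (b,r): 0.07·log₂(0.6481) = -0.0438
  (b,s): 0.17·log₂(1.2879) = 0.0620
  (c,r): 0.25·log₂(1.2626) = 0.0841
  (c,s): 0.19·log₂(0.7851) = -0.0663
Sum = 0.038 bits.

0.038 bits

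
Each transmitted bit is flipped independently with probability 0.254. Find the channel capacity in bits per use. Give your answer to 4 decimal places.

0.1824 bits

Binary symmetric channel: C = 1 − h₂(ε) where h₂ is the binary entropy function.
h₂(0.254) = −0.254·log₂0.254 − 0.746·log₂0.746 = 0.8176.
C = 1 − 0.8176 = 0.1824 bits per channel use.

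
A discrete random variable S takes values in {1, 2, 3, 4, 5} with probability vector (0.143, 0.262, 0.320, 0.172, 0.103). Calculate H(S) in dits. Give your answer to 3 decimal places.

0.665 dits

H(S) = −Σ p·log₁₀ p.
  −(0.143)·log₁₀(0.143) = 0.1208
  −(0.262)·log₁₀(0.262) = 0.1524
  −(0.320)·log₁₀(0.320) = 0.1584
  −(0.172)·log₁₀(0.172) = 0.1315
  −(0.103)·log₁₀(0.103) = 0.1017
Sum: 0.1208 + 0.1524 + 0.1584 + 0.1315 + 0.1017 = 0.665 dits.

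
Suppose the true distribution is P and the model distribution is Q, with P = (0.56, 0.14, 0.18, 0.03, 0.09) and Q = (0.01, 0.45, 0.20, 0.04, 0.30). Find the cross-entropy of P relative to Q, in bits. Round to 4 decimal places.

H(P,Q) = −Σ p·log₂ q.
  −0.56·log₂(0.01) = 3.72056
  −0.14·log₂(0.45) = 0.16128
  −0.18·log₂(0.20) = 0.41795
  −0.03·log₂(0.04) = 0.13932
  −0.09·log₂(0.30) = 0.15633
H(P,Q) = 4.5954 bits.

4.5954 bits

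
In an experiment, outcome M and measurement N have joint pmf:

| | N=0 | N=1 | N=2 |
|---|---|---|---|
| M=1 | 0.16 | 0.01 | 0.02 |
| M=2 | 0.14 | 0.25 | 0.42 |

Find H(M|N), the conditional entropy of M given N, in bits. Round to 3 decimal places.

Marginals: p(M) = (0.1900, 0.8100), p(N) = (0.3000, 0.2600, 0.4400).
H(M|N) = Σ p(N) · H(M|N=·).
  N=0: p=0.3000, H(M|N=0) = 0.9968
  N=1: p=0.2600, H(M|N=1) = 0.2352
  N=2: p=0.4400, H(M|N=2) = 0.2668
Weighted sum = 0.478 bits.

0.478 bits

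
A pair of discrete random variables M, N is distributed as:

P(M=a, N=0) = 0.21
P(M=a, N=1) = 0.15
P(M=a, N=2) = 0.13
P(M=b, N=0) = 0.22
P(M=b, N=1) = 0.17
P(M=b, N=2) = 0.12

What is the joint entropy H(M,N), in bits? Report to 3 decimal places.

2.548 bits

H(M,N) = −Σ p(x,y)·log₂ p(x,y) over all 6 cells.
  cell (a,0): −0.21·log₂0.21 = 0.4728
  cell (a,1): −0.15·log₂0.15 = 0.4105
  cell (a,2): −0.13·log₂0.13 = 0.3826
  cell (b,0): −0.22·log₂0.22 = 0.4806
  cell (b,1): −0.17·log₂0.17 = 0.4346
  cell (b,2): −0.12·log₂0.12 = 0.3671
Sum = 2.548 bits.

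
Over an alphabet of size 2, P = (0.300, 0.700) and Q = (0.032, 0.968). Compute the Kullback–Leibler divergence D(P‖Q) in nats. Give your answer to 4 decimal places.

0.4445 nats

D(P‖Q) = Σ p·ln(p/q).
  0.300·ln(0.300/0.032) = 0.67141
  0.700·ln(0.700/0.968) = -0.22691
D(P‖Q) = 0.4445 nats.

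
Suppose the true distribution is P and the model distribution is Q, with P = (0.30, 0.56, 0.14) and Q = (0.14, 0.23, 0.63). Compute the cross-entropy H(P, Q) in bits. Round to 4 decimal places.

2.1316 bits

H(P,Q) = −Σ p·log₂ q.
  −0.30·log₂(0.14) = 0.85095
  −0.56·log₂(0.23) = 1.18736
  −0.14·log₂(0.63) = 0.09332
H(P,Q) = 2.1316 bits.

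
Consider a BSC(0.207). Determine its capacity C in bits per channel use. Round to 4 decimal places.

Binary symmetric channel: C = 1 − h₂(ε) where h₂ is the binary entropy function.
h₂(0.207) = −0.207·log₂0.207 − 0.793·log₂0.793 = 0.7357.
C = 1 − 0.7357 = 0.2643 bits per channel use.

0.2643 bits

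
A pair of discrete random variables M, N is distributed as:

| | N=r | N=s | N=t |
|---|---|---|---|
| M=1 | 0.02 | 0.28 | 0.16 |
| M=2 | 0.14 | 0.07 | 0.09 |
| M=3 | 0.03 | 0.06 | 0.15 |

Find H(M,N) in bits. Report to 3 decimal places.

2.834 bits

H(M,N) = −Σ p(x,y)·log₂ p(x,y) over all 9 cells.
  cell (1,r): −0.02·log₂0.02 = 0.1129
  cell (1,s): −0.28·log₂0.28 = 0.5142
  cell (1,t): −0.16·log₂0.16 = 0.4230
  cell (2,r): −0.14·log₂0.14 = 0.3971
  cell (2,s): −0.07·log₂0.07 = 0.2686
  cell (2,t): −0.09·log₂0.09 = 0.3127
  cell (3,r): −0.03·log₂0.03 = 0.1518
  cell (3,s): −0.06·log₂0.06 = 0.2435
  cell (3,t): −0.15·log₂0.15 = 0.4105
Sum = 2.834 bits.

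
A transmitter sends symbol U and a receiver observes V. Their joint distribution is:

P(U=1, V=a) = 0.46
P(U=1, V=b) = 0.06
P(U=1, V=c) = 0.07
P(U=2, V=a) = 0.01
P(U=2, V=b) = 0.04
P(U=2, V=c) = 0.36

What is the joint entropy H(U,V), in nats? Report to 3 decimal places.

1.255 nats

H(U,V) = −Σ p(x,y)·ln p(x,y) over all 6 cells.
  cell (1,a): −0.46·ln0.46 = 0.3572
  cell (1,b): −0.06·ln0.06 = 0.1688
  cell (1,c): −0.07·ln0.07 = 0.1861
  cell (2,a): −0.01·ln0.01 = 0.0461
  cell (2,b): −0.04·ln0.04 = 0.1288
  cell (2,c): −0.36·ln0.36 = 0.3678
Sum = 1.255 nats.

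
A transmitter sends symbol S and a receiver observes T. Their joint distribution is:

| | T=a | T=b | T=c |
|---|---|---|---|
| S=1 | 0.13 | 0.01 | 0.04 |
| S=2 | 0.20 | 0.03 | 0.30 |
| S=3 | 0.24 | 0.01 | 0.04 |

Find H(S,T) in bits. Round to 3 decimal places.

H(S,T) = −Σ p(x,y)·log₂ p(x,y) over all 9 cells.
  cell (1,a): −0.13·log₂0.13 = 0.3826
  cell (1,b): −0.01·log₂0.01 = 0.0664
  cell (1,c): −0.04·log₂0.04 = 0.1858
  cell (2,a): −0.20·log₂0.20 = 0.4644
  cell (2,b): −0.03·log₂0.03 = 0.1518
  cell (2,c): −0.30·log₂0.30 = 0.5211
  cell (3,a): −0.24·log₂0.24 = 0.4941
  cell (3,b): −0.01·log₂0.01 = 0.0664
  cell (3,c): −0.04·log₂0.04 = 0.1858
Sum = 2.518 bits.

2.518 bits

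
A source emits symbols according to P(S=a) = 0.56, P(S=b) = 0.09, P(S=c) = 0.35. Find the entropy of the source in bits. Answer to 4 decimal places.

H(S) = −Σ p·log₂ p.
  −(0.56)·log₂(0.56) = 0.46844
  −(0.09)·log₂(0.09) = 0.31265
  −(0.35)·log₂(0.35) = 0.53010
Sum: 0.46844 + 0.31265 + 0.53010 = 1.3112 bits.

1.3112 bits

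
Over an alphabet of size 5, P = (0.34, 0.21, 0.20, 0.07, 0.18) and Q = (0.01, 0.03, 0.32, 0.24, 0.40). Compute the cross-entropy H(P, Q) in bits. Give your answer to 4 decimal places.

4.0321 bits

H(P,Q) = −Σ p·log₂ q.
  −0.34·log₂(0.01) = 2.25891
  −0.21·log₂(0.03) = 1.06237
  −0.20·log₂(0.32) = 0.32877
  −0.07·log₂(0.24) = 0.14412
  −0.18·log₂(0.40) = 0.23795
H(P,Q) = 4.0321 bits.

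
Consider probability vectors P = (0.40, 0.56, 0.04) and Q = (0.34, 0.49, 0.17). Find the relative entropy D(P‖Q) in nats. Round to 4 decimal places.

D(P‖Q) = Σ p·ln(p/q).
  0.40·ln(0.40/0.34) = 0.06501
  0.56·ln(0.56/0.49) = 0.07478
  0.04·ln(0.04/0.17) = -0.05788
D(P‖Q) = 0.0819 nats.

0.0819 nats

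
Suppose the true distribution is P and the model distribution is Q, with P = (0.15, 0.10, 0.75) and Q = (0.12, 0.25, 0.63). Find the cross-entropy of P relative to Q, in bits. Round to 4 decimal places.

1.1588 bits

H(P,Q) = −Σ p·log₂ q.
  −0.15·log₂(0.12) = 0.45883
  −0.10·log₂(0.25) = 0.20000
  −0.75·log₂(0.63) = 0.49993
H(P,Q) = 1.1588 bits.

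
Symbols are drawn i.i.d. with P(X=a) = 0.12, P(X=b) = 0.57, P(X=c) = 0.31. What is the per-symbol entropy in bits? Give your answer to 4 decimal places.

1.3531 bits

H(X) = −Σ p·log₂ p.
  −(0.12)·log₂(0.12) = 0.36707
  −(0.57)·log₂(0.57) = 0.46225
  −(0.31)·log₂(0.31) = 0.52379
Sum: 0.36707 + 0.46225 + 0.52379 = 1.3531 bits.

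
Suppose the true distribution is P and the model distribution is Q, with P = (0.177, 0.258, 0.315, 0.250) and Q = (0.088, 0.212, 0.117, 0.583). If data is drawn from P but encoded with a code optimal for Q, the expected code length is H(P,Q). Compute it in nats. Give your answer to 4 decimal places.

H(P,Q) = −Σ p·ln q.
  −0.177·ln(0.088) = 0.43018
  −0.258·ln(0.212) = 0.40020
  −0.315·ln(0.117) = 0.67586
  −0.250·ln(0.583) = 0.13489
H(P,Q) = 1.6411 nats.

1.6411 nats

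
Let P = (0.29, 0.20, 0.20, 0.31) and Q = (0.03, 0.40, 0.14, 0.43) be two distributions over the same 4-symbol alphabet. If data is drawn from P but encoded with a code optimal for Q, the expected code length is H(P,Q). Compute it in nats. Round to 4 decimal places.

1.8550 nats

H(P,Q) = −Σ p·ln q.
  −0.29·ln(0.03) = 1.01690
  −0.20·ln(0.40) = 0.18326
  −0.20·ln(0.14) = 0.39322
  −0.31·ln(0.43) = 0.26163
H(P,Q) = 1.8550 nats.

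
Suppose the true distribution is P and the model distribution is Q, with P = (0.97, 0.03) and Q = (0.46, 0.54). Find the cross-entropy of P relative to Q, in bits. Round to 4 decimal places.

H(P,Q) = −Σ p·log₂ q.
  −0.97·log₂(0.46) = 1.08669
  −0.03·log₂(0.54) = 0.02667
H(P,Q) = 1.1134 bits.

1.1134 bits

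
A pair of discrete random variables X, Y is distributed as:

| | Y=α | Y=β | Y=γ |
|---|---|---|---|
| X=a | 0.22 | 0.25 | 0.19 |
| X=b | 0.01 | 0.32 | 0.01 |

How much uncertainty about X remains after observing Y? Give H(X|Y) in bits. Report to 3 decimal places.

0.680 bits

Marginals: p(X) = (0.6600, 0.3400), p(Y) = (0.2300, 0.5700, 0.2000).
H(X|Y) = Σ p(Y) · H(X|Y=·).
  Y=α: p=0.2300, H(X|Y=α) = 0.2580
  Y=β: p=0.5700, H(X|Y=β) = 0.9891
  Y=γ: p=0.2000, H(X|Y=γ) = 0.2864
Weighted sum = 0.680 bits.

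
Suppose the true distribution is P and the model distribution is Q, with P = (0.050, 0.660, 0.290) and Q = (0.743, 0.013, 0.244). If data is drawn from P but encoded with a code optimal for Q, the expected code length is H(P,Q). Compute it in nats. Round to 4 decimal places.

H(P,Q) = −Σ p·ln q.
  −0.050·ln(0.743) = 0.01485
  −0.660·ln(0.013) = 2.86625
  −0.290·ln(0.244) = 0.40907
H(P,Q) = 3.2902 nats.

3.2902 nats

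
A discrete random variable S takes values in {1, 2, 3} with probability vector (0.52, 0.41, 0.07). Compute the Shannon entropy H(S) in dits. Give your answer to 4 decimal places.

H(S) = −Σ p·log₁₀ p.
  −(0.52)·log₁₀(0.52) = 0.14768
  −(0.41)·log₁₀(0.41) = 0.15876
  −(0.07)·log₁₀(0.07) = 0.08084
Sum: 0.14768 + 0.15876 + 0.08084 = 0.3873 dits.

0.3873 dits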